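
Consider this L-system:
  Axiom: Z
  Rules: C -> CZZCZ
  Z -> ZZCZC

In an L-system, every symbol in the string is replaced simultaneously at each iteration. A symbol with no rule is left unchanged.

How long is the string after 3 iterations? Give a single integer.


Answer: 125

Derivation:
Step 0: length = 1
Step 1: length = 5
Step 2: length = 25
Step 3: length = 125


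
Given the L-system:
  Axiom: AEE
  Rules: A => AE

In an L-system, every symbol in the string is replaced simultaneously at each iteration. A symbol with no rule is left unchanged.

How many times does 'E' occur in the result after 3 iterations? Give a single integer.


Answer: 5

Derivation:
Step 0: AEE  (2 'E')
Step 1: AEEE  (3 'E')
Step 2: AEEEE  (4 'E')
Step 3: AEEEEE  (5 'E')


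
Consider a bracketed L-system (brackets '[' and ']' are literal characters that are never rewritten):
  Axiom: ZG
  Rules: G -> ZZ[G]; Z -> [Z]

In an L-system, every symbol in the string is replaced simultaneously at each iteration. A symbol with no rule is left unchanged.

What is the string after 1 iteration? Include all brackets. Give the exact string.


Answer: [Z]ZZ[G]

Derivation:
Step 0: ZG
Step 1: [Z]ZZ[G]


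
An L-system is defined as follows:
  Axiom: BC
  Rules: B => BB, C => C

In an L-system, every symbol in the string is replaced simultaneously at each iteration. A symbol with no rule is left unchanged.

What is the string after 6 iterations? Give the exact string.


Answer: BBBBBBBBBBBBBBBBBBBBBBBBBBBBBBBBBBBBBBBBBBBBBBBBBBBBBBBBBBBBBBBBC

Derivation:
Step 0: BC
Step 1: BBC
Step 2: BBBBC
Step 3: BBBBBBBBC
Step 4: BBBBBBBBBBBBBBBBC
Step 5: BBBBBBBBBBBBBBBBBBBBBBBBBBBBBBBBC
Step 6: BBBBBBBBBBBBBBBBBBBBBBBBBBBBBBBBBBBBBBBBBBBBBBBBBBBBBBBBBBBBBBBBC


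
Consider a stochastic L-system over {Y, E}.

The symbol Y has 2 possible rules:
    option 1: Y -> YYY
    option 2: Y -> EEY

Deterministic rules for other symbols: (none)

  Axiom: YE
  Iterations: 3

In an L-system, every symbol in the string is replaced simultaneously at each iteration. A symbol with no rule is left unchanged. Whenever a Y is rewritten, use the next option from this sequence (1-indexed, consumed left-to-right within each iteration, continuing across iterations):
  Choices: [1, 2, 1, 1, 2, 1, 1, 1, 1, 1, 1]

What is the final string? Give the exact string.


Answer: EEEEYYYYYYYYYYYYYYYYYYYE

Derivation:
Step 0: YE
Step 1: YYYE  (used choices [1])
Step 2: EEYYYYYYYE  (used choices [2, 1, 1])
Step 3: EEEEYYYYYYYYYYYYYYYYYYYE  (used choices [2, 1, 1, 1, 1, 1, 1])


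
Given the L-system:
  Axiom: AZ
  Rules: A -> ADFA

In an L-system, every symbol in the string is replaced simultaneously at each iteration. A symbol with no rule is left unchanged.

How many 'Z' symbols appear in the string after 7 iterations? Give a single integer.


Step 0: AZ  (1 'Z')
Step 1: ADFAZ  (1 'Z')
Step 2: ADFADFADFAZ  (1 'Z')
Step 3: ADFADFADFADFADFADFADFAZ  (1 'Z')
Step 4: ADFADFADFADFADFADFADFADFADFADFADFADFADFADFADFAZ  (1 'Z')
Step 5: ADFADFADFADFADFADFADFADFADFADFADFADFADFADFADFADFADFADFADFADFADFADFADFADFADFADFADFADFADFADFADFAZ  (1 'Z')
Step 6: ADFADFADFADFADFADFADFADFADFADFADFADFADFADFADFADFADFADFADFADFADFADFADFADFADFADFADFADFADFADFADFADFADFADFADFADFADFADFADFADFADFADFADFADFADFADFADFADFADFADFADFADFADFADFADFADFADFADFADFADFADFADFADFAZ  (1 'Z')
Step 7: ADFADFADFADFADFADFADFADFADFADFADFADFADFADFADFADFADFADFADFADFADFADFADFADFADFADFADFADFADFADFADFADFADFADFADFADFADFADFADFADFADFADFADFADFADFADFADFADFADFADFADFADFADFADFADFADFADFADFADFADFADFADFADFADFADFADFADFADFADFADFADFADFADFADFADFADFADFADFADFADFADFADFADFADFADFADFADFADFADFADFADFADFADFADFADFADFADFADFADFADFADFADFADFADFADFADFADFADFADFADFADFADFADFADFADFADFADFADFADFADFADFADFADFADFADFADFADFAZ  (1 'Z')

Answer: 1


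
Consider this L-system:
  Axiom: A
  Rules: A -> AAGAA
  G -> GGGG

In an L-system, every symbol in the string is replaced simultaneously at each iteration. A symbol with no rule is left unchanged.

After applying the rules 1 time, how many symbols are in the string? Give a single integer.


Step 0: length = 1
Step 1: length = 5

Answer: 5


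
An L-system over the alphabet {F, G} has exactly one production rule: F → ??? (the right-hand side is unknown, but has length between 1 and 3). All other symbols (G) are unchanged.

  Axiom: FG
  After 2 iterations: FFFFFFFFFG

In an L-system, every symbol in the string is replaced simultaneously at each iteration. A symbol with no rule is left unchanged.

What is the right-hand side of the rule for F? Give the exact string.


Trying F → FFF:
  Step 0: FG
  Step 1: FFFG
  Step 2: FFFFFFFFFG
Matches the given result.

Answer: FFF


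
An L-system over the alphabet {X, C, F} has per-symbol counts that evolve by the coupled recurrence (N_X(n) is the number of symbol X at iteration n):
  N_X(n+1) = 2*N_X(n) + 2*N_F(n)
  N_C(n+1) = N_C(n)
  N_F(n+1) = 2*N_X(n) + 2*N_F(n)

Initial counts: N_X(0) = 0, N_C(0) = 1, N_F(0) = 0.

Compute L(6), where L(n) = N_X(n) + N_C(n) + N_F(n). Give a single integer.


Step 0: N_X=0, N_C=1, N_F=0, L=1
Step 1: N_X=0, N_C=1, N_F=0, L=1
Step 2: N_X=0, N_C=1, N_F=0, L=1
Step 3: N_X=0, N_C=1, N_F=0, L=1
Step 4: N_X=0, N_C=1, N_F=0, L=1
Step 5: N_X=0, N_C=1, N_F=0, L=1
Step 6: N_X=0, N_C=1, N_F=0, L=1

Answer: 1


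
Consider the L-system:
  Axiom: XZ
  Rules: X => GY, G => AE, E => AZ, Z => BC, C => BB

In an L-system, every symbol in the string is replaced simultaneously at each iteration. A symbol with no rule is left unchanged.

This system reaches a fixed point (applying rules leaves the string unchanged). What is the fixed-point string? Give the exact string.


Answer: AABBBYBBB

Derivation:
Step 0: XZ
Step 1: GYBC
Step 2: AEYBBB
Step 3: AAZYBBB
Step 4: AABCYBBB
Step 5: AABBBYBBB
Step 6: AABBBYBBB  (unchanged — fixed point at step 5)


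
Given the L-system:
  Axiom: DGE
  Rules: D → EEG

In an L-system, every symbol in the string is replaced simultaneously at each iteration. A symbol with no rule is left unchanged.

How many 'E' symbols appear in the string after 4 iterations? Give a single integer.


Step 0: DGE  (1 'E')
Step 1: EEGGE  (3 'E')
Step 2: EEGGE  (3 'E')
Step 3: EEGGE  (3 'E')
Step 4: EEGGE  (3 'E')

Answer: 3


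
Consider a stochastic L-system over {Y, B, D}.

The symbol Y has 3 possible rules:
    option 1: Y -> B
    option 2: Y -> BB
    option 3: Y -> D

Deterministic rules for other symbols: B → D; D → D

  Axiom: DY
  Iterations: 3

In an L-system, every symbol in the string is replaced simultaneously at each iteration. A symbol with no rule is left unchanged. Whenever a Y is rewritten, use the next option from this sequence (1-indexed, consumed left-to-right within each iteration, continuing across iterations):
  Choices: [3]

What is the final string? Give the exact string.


Step 0: DY
Step 1: DD  (used choices [3])
Step 2: DD  (used choices [])
Step 3: DD  (used choices [])

Answer: DD


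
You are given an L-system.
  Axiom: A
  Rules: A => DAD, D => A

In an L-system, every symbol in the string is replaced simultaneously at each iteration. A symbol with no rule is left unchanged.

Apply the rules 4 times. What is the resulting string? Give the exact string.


Step 0: A
Step 1: DAD
Step 2: ADADA
Step 3: DADADADADAD
Step 4: ADADADADADADADADADADA

Answer: ADADADADADADADADADADA


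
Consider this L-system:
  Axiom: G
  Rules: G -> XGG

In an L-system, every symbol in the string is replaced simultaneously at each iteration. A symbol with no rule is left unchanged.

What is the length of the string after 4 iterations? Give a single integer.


Answer: 31

Derivation:
Step 0: length = 1
Step 1: length = 3
Step 2: length = 7
Step 3: length = 15
Step 4: length = 31


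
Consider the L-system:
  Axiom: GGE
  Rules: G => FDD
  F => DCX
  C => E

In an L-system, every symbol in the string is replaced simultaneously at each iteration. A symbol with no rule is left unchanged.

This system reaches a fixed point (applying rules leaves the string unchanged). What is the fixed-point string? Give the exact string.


Answer: DEXDDDEXDDE

Derivation:
Step 0: GGE
Step 1: FDDFDDE
Step 2: DCXDDDCXDDE
Step 3: DEXDDDEXDDE
Step 4: DEXDDDEXDDE  (unchanged — fixed point at step 3)


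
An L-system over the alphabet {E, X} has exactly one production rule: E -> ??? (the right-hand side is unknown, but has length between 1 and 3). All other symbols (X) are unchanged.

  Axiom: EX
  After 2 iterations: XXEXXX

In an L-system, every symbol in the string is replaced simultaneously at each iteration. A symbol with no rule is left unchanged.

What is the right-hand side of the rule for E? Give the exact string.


Answer: XEX

Derivation:
Trying E -> XEX:
  Step 0: EX
  Step 1: XEXX
  Step 2: XXEXXX
Matches the given result.


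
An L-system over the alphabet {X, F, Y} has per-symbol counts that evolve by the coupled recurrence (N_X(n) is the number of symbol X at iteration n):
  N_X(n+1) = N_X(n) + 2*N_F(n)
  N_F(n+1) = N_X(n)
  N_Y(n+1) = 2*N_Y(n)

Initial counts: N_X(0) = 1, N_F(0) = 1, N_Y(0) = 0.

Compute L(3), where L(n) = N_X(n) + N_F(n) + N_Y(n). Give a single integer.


Answer: 16

Derivation:
Step 0: N_X=1, N_F=1, N_Y=0, L=2
Step 1: N_X=3, N_F=1, N_Y=0, L=4
Step 2: N_X=5, N_F=3, N_Y=0, L=8
Step 3: N_X=11, N_F=5, N_Y=0, L=16


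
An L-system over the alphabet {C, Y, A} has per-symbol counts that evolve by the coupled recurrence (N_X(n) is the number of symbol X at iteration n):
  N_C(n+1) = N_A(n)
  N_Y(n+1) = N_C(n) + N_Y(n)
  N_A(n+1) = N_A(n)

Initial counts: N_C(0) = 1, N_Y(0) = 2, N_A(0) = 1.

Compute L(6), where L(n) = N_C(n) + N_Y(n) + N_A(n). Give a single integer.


Step 0: N_C=1, N_Y=2, N_A=1, L=4
Step 1: N_C=1, N_Y=3, N_A=1, L=5
Step 2: N_C=1, N_Y=4, N_A=1, L=6
Step 3: N_C=1, N_Y=5, N_A=1, L=7
Step 4: N_C=1, N_Y=6, N_A=1, L=8
Step 5: N_C=1, N_Y=7, N_A=1, L=9
Step 6: N_C=1, N_Y=8, N_A=1, L=10

Answer: 10


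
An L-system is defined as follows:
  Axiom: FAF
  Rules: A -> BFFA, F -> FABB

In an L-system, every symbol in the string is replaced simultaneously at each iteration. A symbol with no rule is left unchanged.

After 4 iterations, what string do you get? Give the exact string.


Answer: FABBBFFABBBFABBFABBBFFABBBFABBBFFABBFABBBFFABBBFABBFABBBFFABBBFABBBFFABBBFABBFABBBFFABBFABBBFFABBBFABBFABBBFFABBBFABBBFFABBFABBBFFABBBFABBFABBBFFAFABBBFFABBBFABBFABBBFFABBBFABBBFFABBFABBBFFABBBFABBFABBBFFABB

Derivation:
Step 0: FAF
Step 1: FABBBFFAFABB
Step 2: FABBBFFABBBFABBFABBBFFAFABBBFFABB
Step 3: FABBBFFABBBFABBFABBBFFABBBFABBBFFABBFABBBFFABBBFABBFABBBFFAFABBBFFABBBFABBFABBBFFABB
Step 4: FABBBFFABBBFABBFABBBFFABBBFABBBFFABBFABBBFFABBBFABBFABBBFFABBBFABBBFFABBBFABBFABBBFFABBFABBBFFABBBFABBFABBBFFABBBFABBBFFABBFABBBFFABBBFABBFABBBFFAFABBBFFABBBFABBFABBBFFABBBFABBBFFABBFABBBFFABBBFABBFABBBFFABB


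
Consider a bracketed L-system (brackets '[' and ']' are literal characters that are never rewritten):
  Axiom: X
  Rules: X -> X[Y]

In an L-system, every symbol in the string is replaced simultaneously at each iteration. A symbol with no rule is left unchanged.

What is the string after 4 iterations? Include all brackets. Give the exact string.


Step 0: X
Step 1: X[Y]
Step 2: X[Y][Y]
Step 3: X[Y][Y][Y]
Step 4: X[Y][Y][Y][Y]

Answer: X[Y][Y][Y][Y]


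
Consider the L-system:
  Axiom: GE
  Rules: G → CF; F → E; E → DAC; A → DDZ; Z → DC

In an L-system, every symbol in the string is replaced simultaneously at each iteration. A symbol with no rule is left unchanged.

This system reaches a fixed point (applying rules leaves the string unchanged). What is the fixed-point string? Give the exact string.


Answer: CDDDDCCDDDDCC

Derivation:
Step 0: GE
Step 1: CFDAC
Step 2: CEDDDZC
Step 3: CDACDDDDCC
Step 4: CDDDZCDDDDCC
Step 5: CDDDDCCDDDDCC
Step 6: CDDDDCCDDDDCC  (unchanged — fixed point at step 5)


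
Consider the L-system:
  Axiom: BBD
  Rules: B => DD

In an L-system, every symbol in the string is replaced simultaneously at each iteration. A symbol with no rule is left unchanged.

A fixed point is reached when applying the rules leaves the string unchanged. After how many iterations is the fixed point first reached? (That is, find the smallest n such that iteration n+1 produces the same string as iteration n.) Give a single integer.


Step 0: BBD
Step 1: DDDDD
Step 2: DDDDD  (unchanged — fixed point at step 1)

Answer: 1


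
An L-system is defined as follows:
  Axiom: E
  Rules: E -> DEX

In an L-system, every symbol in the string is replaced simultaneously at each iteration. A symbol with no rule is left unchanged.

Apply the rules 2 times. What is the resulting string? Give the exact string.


Step 0: E
Step 1: DEX
Step 2: DDEXX

Answer: DDEXX


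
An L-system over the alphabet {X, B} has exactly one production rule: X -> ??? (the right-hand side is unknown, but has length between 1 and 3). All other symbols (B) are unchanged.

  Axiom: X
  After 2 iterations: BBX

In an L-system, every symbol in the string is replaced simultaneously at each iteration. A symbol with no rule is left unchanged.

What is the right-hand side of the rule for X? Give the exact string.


Trying X -> BX:
  Step 0: X
  Step 1: BX
  Step 2: BBX
Matches the given result.

Answer: BX


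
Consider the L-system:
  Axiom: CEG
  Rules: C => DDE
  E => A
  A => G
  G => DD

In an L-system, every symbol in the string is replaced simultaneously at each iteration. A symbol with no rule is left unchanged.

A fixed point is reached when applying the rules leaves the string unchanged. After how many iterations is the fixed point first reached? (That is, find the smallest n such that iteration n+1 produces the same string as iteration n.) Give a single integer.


Answer: 4

Derivation:
Step 0: CEG
Step 1: DDEADD
Step 2: DDAGDD
Step 3: DDGDDDD
Step 4: DDDDDDDD
Step 5: DDDDDDDD  (unchanged — fixed point at step 4)


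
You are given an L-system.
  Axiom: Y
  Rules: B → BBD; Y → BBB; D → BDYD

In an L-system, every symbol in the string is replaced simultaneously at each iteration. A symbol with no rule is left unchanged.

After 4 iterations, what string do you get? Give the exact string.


Step 0: Y
Step 1: BBB
Step 2: BBDBBDBBD
Step 3: BBDBBDBDYDBBDBBDBDYDBBDBBDBDYD
Step 4: BBDBBDBDYDBBDBBDBDYDBBDBDYDBBBBDYDBBDBBDBDYDBBDBBDBDYDBBDBDYDBBBBDYDBBDBBDBDYDBBDBBDBDYDBBDBDYDBBBBDYD

Answer: BBDBBDBDYDBBDBBDBDYDBBDBDYDBBBBDYDBBDBBDBDYDBBDBBDBDYDBBDBDYDBBBBDYDBBDBBDBDYDBBDBBDBDYDBBDBDYDBBBBDYD


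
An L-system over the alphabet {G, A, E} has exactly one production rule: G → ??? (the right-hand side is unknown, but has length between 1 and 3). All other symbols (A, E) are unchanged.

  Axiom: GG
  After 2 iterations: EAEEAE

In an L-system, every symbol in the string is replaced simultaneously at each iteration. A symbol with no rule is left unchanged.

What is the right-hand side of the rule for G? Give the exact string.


Answer: EAE

Derivation:
Trying G → EAE:
  Step 0: GG
  Step 1: EAEEAE
  Step 2: EAEEAE
Matches the given result.


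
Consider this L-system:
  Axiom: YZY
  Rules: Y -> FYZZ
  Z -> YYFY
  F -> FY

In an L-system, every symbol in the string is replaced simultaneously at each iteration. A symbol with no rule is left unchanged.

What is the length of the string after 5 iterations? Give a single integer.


Answer: 1680

Derivation:
Step 0: length = 3
Step 1: length = 12
Step 2: length = 42
Step 3: length = 144
Step 4: length = 492
Step 5: length = 1680


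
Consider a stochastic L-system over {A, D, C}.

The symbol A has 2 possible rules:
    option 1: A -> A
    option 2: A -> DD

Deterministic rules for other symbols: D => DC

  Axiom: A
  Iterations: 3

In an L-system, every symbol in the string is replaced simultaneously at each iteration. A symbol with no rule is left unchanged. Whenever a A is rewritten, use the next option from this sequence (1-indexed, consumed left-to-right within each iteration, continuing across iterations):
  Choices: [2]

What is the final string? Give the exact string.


Step 0: A
Step 1: DD  (used choices [2])
Step 2: DCDC  (used choices [])
Step 3: DCCDCC  (used choices [])

Answer: DCCDCC


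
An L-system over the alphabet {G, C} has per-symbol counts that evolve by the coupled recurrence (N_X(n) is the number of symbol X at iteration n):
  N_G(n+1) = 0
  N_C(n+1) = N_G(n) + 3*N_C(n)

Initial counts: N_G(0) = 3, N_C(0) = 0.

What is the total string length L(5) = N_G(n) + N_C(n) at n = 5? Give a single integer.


Step 0: N_G=3, N_C=0, L=3
Step 1: N_G=0, N_C=3, L=3
Step 2: N_G=0, N_C=9, L=9
Step 3: N_G=0, N_C=27, L=27
Step 4: N_G=0, N_C=81, L=81
Step 5: N_G=0, N_C=243, L=243

Answer: 243


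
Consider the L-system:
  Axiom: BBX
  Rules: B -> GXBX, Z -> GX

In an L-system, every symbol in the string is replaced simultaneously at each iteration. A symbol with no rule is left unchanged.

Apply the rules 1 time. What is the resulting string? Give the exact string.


Step 0: BBX
Step 1: GXBXGXBXX

Answer: GXBXGXBXX


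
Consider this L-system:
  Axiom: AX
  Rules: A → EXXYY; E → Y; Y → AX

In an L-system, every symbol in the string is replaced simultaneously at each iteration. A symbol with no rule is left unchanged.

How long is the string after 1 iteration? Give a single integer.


Step 0: length = 2
Step 1: length = 6

Answer: 6


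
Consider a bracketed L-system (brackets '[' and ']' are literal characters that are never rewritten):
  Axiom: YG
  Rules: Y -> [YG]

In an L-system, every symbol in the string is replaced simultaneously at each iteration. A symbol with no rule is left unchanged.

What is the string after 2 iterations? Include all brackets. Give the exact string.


Step 0: YG
Step 1: [YG]G
Step 2: [[YG]G]G

Answer: [[YG]G]G


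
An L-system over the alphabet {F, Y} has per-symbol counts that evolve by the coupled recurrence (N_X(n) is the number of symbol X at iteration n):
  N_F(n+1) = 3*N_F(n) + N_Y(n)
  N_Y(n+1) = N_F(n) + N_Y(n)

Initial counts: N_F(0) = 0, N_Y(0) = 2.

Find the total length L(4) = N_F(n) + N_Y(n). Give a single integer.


Step 0: N_F=0, N_Y=2, L=2
Step 1: N_F=2, N_Y=2, L=4
Step 2: N_F=8, N_Y=4, L=12
Step 3: N_F=28, N_Y=12, L=40
Step 4: N_F=96, N_Y=40, L=136

Answer: 136


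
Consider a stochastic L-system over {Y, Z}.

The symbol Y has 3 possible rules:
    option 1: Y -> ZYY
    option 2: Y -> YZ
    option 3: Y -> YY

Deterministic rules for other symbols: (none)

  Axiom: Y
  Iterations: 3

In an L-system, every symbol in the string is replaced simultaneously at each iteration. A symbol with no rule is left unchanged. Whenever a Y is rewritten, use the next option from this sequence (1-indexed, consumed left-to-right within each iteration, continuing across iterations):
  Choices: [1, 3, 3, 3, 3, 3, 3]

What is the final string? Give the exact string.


Step 0: Y
Step 1: ZYY  (used choices [1])
Step 2: ZYYYY  (used choices [3, 3])
Step 3: ZYYYYYYYY  (used choices [3, 3, 3, 3])

Answer: ZYYYYYYYY


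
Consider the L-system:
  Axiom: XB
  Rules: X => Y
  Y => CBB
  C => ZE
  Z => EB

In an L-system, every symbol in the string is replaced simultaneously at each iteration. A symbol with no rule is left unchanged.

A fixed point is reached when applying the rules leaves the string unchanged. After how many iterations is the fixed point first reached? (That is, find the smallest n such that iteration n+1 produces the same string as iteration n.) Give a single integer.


Answer: 4

Derivation:
Step 0: XB
Step 1: YB
Step 2: CBBB
Step 3: ZEBBB
Step 4: EBEBBB
Step 5: EBEBBB  (unchanged — fixed point at step 4)


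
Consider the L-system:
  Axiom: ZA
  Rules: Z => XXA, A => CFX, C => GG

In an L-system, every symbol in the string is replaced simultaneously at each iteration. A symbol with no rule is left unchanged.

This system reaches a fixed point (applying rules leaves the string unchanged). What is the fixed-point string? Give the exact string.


Answer: XXGGFXGGFX

Derivation:
Step 0: ZA
Step 1: XXACFX
Step 2: XXCFXGGFX
Step 3: XXGGFXGGFX
Step 4: XXGGFXGGFX  (unchanged — fixed point at step 3)


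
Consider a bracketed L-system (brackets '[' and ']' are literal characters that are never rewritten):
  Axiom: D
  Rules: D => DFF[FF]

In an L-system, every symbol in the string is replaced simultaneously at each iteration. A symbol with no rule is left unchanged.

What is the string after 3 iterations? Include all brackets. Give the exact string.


Step 0: D
Step 1: DFF[FF]
Step 2: DFF[FF]FF[FF]
Step 3: DFF[FF]FF[FF]FF[FF]

Answer: DFF[FF]FF[FF]FF[FF]


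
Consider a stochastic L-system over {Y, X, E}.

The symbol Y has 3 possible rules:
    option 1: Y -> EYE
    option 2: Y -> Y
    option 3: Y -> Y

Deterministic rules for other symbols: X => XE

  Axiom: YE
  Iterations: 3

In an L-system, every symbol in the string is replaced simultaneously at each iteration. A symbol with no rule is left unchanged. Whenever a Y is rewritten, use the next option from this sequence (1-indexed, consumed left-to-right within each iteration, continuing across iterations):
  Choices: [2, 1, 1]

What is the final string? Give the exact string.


Step 0: YE
Step 1: YE  (used choices [2])
Step 2: EYEE  (used choices [1])
Step 3: EEYEEE  (used choices [1])

Answer: EEYEEE


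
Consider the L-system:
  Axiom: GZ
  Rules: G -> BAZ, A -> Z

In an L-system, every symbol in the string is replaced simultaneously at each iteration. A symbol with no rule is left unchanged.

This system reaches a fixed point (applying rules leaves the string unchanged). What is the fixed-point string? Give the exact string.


Answer: BZZZ

Derivation:
Step 0: GZ
Step 1: BAZZ
Step 2: BZZZ
Step 3: BZZZ  (unchanged — fixed point at step 2)


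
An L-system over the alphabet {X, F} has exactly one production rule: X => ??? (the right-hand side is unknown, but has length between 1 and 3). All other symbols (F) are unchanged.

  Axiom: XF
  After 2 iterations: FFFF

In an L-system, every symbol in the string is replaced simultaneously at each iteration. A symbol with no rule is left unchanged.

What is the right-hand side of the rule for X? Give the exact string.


Answer: FFF

Derivation:
Trying X => FFF:
  Step 0: XF
  Step 1: FFFF
  Step 2: FFFF
Matches the given result.


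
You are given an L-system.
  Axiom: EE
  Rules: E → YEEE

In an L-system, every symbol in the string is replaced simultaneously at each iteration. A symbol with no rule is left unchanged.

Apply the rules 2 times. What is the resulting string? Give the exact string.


Answer: YYEEEYEEEYEEEYYEEEYEEEYEEE

Derivation:
Step 0: EE
Step 1: YEEEYEEE
Step 2: YYEEEYEEEYEEEYYEEEYEEEYEEE


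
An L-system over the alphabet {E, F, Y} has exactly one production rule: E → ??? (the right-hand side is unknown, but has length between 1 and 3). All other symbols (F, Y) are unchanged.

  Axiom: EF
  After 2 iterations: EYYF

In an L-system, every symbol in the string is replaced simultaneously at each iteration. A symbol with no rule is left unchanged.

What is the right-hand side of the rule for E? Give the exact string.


Answer: EY

Derivation:
Trying E → EY:
  Step 0: EF
  Step 1: EYF
  Step 2: EYYF
Matches the given result.


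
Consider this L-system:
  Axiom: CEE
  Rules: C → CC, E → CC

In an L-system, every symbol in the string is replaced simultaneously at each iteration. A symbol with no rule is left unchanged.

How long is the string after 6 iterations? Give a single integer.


Answer: 192

Derivation:
Step 0: length = 3
Step 1: length = 6
Step 2: length = 12
Step 3: length = 24
Step 4: length = 48
Step 5: length = 96
Step 6: length = 192


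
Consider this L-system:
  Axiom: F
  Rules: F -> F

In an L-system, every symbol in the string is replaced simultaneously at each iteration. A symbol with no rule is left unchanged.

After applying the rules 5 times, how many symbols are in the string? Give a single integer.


Answer: 1

Derivation:
Step 0: length = 1
Step 1: length = 1
Step 2: length = 1
Step 3: length = 1
Step 4: length = 1
Step 5: length = 1


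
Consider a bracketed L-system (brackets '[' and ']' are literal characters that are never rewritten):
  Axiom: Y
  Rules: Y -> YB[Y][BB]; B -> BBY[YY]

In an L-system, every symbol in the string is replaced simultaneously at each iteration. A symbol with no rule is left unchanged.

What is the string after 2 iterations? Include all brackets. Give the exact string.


Step 0: Y
Step 1: YB[Y][BB]
Step 2: YB[Y][BB]BBY[YY][YB[Y][BB]][BBY[YY]BBY[YY]]

Answer: YB[Y][BB]BBY[YY][YB[Y][BB]][BBY[YY]BBY[YY]]


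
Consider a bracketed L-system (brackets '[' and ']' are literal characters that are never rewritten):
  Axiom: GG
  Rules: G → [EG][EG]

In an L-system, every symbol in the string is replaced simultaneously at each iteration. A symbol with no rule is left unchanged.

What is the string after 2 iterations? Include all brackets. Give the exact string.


Answer: [E[EG][EG]][E[EG][EG]][E[EG][EG]][E[EG][EG]]

Derivation:
Step 0: GG
Step 1: [EG][EG][EG][EG]
Step 2: [E[EG][EG]][E[EG][EG]][E[EG][EG]][E[EG][EG]]


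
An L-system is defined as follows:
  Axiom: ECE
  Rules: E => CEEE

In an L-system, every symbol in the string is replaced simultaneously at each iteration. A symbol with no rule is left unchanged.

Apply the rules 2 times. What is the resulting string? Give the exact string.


Step 0: ECE
Step 1: CEEECCEEE
Step 2: CCEEECEEECEEECCCEEECEEECEEE

Answer: CCEEECEEECEEECCCEEECEEECEEE


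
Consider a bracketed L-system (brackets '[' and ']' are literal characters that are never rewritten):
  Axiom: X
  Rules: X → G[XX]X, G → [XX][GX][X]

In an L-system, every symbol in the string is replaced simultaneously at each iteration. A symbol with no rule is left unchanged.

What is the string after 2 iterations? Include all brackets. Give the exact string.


Step 0: X
Step 1: G[XX]X
Step 2: [XX][GX][X][G[XX]XG[XX]X]G[XX]X

Answer: [XX][GX][X][G[XX]XG[XX]X]G[XX]X


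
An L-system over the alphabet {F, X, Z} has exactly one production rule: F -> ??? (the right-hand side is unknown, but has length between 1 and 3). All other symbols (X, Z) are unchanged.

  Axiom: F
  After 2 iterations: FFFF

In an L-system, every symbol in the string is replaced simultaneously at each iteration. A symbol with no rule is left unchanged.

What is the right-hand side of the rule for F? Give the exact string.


Answer: FF

Derivation:
Trying F -> FF:
  Step 0: F
  Step 1: FF
  Step 2: FFFF
Matches the given result.


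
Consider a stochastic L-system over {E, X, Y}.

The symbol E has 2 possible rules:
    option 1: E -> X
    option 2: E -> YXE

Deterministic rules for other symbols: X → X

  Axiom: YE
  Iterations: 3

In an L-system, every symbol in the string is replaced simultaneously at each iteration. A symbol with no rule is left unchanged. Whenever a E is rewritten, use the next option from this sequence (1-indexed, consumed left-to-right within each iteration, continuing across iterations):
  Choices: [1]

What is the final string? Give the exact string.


Step 0: YE
Step 1: YX  (used choices [1])
Step 2: YX  (used choices [])
Step 3: YX  (used choices [])

Answer: YX


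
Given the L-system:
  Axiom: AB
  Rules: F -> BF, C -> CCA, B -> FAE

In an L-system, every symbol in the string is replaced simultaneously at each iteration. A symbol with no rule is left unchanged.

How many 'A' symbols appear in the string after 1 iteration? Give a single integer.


Answer: 2

Derivation:
Step 0: AB  (1 'A')
Step 1: AFAE  (2 'A')


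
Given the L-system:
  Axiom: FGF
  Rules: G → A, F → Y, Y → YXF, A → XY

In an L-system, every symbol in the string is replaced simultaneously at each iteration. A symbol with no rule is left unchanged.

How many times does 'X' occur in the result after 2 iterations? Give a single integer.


Answer: 3

Derivation:
Step 0: FGF  (0 'X')
Step 1: YAY  (0 'X')
Step 2: YXFXYYXF  (3 'X')


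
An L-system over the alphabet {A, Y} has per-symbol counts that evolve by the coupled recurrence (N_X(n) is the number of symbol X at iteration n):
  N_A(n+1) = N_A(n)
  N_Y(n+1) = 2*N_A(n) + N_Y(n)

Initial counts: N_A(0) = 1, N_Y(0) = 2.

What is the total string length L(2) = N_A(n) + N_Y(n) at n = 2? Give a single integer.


Answer: 7

Derivation:
Step 0: N_A=1, N_Y=2, L=3
Step 1: N_A=1, N_Y=4, L=5
Step 2: N_A=1, N_Y=6, L=7


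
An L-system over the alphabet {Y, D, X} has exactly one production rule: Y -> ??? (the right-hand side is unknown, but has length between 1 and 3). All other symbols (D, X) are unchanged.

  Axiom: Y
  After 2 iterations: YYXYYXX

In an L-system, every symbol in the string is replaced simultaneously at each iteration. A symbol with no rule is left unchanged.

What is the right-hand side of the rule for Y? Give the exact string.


Trying Y -> YYX:
  Step 0: Y
  Step 1: YYX
  Step 2: YYXYYXX
Matches the given result.

Answer: YYX


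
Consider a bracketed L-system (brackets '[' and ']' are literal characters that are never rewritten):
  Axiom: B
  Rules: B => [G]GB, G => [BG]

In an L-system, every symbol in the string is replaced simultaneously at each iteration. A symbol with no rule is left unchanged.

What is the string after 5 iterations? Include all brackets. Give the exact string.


Answer: [[[[[G]GB[BG]]][[G]GB[BG]][[BG]][BG][G]GB[[[BG]][BG][G]GB[[G]GB[BG]]]]][[[[G]GB[BG]]][[G]GB[BG]][[BG]][BG][G]GB[[[BG]][BG][G]GB[[G]GB[BG]]]][[[[BG]][BG][G]GB[[G]GB[BG]]]][[[BG]][BG][G]GB[[G]GB[BG]]][[[G]GB[BG]]][[G]GB[BG]][[BG]][BG][G]GB

Derivation:
Step 0: B
Step 1: [G]GB
Step 2: [[BG]][BG][G]GB
Step 3: [[[G]GB[BG]]][[G]GB[BG]][[BG]][BG][G]GB
Step 4: [[[[BG]][BG][G]GB[[G]GB[BG]]]][[[BG]][BG][G]GB[[G]GB[BG]]][[[G]GB[BG]]][[G]GB[BG]][[BG]][BG][G]GB
Step 5: [[[[[G]GB[BG]]][[G]GB[BG]][[BG]][BG][G]GB[[[BG]][BG][G]GB[[G]GB[BG]]]]][[[[G]GB[BG]]][[G]GB[BG]][[BG]][BG][G]GB[[[BG]][BG][G]GB[[G]GB[BG]]]][[[[BG]][BG][G]GB[[G]GB[BG]]]][[[BG]][BG][G]GB[[G]GB[BG]]][[[G]GB[BG]]][[G]GB[BG]][[BG]][BG][G]GB


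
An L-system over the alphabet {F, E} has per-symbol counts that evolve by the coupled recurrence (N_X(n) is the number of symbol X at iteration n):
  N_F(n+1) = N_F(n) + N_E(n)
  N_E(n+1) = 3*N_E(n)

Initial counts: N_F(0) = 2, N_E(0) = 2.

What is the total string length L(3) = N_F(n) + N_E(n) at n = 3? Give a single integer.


Answer: 82

Derivation:
Step 0: N_F=2, N_E=2, L=4
Step 1: N_F=4, N_E=6, L=10
Step 2: N_F=10, N_E=18, L=28
Step 3: N_F=28, N_E=54, L=82


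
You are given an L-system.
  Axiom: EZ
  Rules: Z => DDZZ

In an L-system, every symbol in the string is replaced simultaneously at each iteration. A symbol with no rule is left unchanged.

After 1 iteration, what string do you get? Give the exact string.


Answer: EDDZZ

Derivation:
Step 0: EZ
Step 1: EDDZZ


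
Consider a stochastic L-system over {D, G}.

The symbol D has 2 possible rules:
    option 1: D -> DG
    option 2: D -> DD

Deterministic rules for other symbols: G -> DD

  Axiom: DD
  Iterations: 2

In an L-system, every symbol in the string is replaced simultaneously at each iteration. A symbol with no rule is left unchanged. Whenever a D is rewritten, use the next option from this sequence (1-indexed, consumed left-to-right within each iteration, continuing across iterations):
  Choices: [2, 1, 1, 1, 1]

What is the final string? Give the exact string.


Answer: DGDGDGDD

Derivation:
Step 0: DD
Step 1: DDDG  (used choices [2, 1])
Step 2: DGDGDGDD  (used choices [1, 1, 1])


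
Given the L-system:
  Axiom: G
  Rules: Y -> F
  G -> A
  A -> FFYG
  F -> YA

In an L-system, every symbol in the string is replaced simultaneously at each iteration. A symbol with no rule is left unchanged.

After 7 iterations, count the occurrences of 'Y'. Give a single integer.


Step 0: G  (0 'Y')
Step 1: A  (0 'Y')
Step 2: FFYG  (1 'Y')
Step 3: YAYAFA  (2 'Y')
Step 4: FFFYGFFFYGYAFFYG  (4 'Y')
Step 5: YAYAYAFAYAYAYAFAFFFYGYAYAFA  (9 'Y')
Step 6: FFFYGFFFYGFFFYGYAFFYGFFFYGFFFYGFFFYGYAFFYGYAYAYAFAFFFYGFFFYGYAFFYG  (17 'Y')
Step 7: YAYAYAFAYAYAYAFAYAYAYAFAFFFYGYAYAFAYAYAYAFAYAYAYAFAYAYAYAFAFFFYGYAYAFAFFFYGFFFYGFFFYGYAFFYGYAYAYAFAYAYAYAFAFFFYGYAYAFA  (38 'Y')

Answer: 38


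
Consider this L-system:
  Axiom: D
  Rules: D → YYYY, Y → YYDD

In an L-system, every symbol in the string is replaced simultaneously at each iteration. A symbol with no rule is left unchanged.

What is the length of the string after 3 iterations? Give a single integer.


Answer: 64

Derivation:
Step 0: length = 1
Step 1: length = 4
Step 2: length = 16
Step 3: length = 64


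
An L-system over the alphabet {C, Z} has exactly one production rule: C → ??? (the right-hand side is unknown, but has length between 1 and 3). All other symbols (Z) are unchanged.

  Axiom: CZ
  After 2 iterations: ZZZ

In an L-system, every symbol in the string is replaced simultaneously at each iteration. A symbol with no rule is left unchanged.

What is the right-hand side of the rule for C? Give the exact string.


Answer: ZZ

Derivation:
Trying C → ZZ:
  Step 0: CZ
  Step 1: ZZZ
  Step 2: ZZZ
Matches the given result.


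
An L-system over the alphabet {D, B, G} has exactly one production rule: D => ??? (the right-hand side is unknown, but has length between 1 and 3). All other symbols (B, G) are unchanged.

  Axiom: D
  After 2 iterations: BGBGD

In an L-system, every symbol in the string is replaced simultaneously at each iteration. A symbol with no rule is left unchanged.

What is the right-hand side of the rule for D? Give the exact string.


Trying D => BGD:
  Step 0: D
  Step 1: BGD
  Step 2: BGBGD
Matches the given result.

Answer: BGD


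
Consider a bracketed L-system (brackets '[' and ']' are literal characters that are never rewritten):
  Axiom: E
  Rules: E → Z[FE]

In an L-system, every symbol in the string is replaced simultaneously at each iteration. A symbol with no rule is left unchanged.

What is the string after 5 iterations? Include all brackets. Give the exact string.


Step 0: E
Step 1: Z[FE]
Step 2: Z[FZ[FE]]
Step 3: Z[FZ[FZ[FE]]]
Step 4: Z[FZ[FZ[FZ[FE]]]]
Step 5: Z[FZ[FZ[FZ[FZ[FE]]]]]

Answer: Z[FZ[FZ[FZ[FZ[FE]]]]]


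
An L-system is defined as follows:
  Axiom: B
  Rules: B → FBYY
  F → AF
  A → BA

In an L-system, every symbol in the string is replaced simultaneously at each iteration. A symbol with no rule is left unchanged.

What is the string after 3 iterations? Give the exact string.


Answer: BAAFAFFBYYYYYY

Derivation:
Step 0: B
Step 1: FBYY
Step 2: AFFBYYYY
Step 3: BAAFAFFBYYYYYY


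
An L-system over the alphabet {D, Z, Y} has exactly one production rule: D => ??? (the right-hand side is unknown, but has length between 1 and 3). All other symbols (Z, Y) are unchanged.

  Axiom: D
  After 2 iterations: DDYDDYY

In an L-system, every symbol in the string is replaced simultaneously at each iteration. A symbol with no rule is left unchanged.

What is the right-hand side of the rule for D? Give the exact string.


Trying D => DDY:
  Step 0: D
  Step 1: DDY
  Step 2: DDYDDYY
Matches the given result.

Answer: DDY


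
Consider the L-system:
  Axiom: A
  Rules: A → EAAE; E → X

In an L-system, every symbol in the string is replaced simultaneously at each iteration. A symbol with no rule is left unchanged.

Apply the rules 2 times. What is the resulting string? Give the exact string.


Step 0: A
Step 1: EAAE
Step 2: XEAAEEAAEX

Answer: XEAAEEAAEX


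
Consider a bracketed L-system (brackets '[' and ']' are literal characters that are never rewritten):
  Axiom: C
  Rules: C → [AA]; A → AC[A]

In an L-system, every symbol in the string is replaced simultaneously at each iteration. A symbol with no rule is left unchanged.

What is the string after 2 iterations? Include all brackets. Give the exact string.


Step 0: C
Step 1: [AA]
Step 2: [AC[A]AC[A]]

Answer: [AC[A]AC[A]]


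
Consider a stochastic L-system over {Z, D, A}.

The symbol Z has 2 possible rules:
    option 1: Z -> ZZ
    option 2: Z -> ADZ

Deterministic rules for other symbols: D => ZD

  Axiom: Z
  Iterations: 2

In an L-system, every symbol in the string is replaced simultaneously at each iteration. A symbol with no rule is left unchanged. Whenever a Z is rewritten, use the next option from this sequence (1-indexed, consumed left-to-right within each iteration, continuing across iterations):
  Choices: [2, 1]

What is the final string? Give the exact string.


Step 0: Z
Step 1: ADZ  (used choices [2])
Step 2: AZDZZ  (used choices [1])

Answer: AZDZZ


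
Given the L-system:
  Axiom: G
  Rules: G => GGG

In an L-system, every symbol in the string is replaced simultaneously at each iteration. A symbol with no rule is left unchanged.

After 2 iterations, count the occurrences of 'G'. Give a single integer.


Step 0: G  (1 'G')
Step 1: GGG  (3 'G')
Step 2: GGGGGGGGG  (9 'G')

Answer: 9


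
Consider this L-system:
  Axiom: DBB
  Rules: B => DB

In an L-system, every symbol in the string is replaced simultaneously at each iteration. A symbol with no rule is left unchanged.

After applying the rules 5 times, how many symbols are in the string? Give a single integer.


Step 0: length = 3
Step 1: length = 5
Step 2: length = 7
Step 3: length = 9
Step 4: length = 11
Step 5: length = 13

Answer: 13


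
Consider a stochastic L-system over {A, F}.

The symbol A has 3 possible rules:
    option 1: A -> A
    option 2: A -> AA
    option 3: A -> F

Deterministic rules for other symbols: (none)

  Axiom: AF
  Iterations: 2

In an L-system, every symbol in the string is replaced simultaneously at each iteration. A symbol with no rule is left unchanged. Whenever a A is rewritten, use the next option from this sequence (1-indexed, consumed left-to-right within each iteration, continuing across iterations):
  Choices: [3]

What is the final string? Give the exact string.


Answer: FF

Derivation:
Step 0: AF
Step 1: FF  (used choices [3])
Step 2: FF  (used choices [])


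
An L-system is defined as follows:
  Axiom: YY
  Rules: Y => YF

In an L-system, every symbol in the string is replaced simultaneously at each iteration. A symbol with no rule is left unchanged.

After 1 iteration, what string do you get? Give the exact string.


Answer: YFYF

Derivation:
Step 0: YY
Step 1: YFYF


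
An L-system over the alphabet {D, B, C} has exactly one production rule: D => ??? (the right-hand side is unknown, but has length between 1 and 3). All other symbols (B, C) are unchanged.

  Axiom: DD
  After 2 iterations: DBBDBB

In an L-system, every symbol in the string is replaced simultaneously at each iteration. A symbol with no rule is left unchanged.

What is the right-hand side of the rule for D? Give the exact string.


Trying D => DB:
  Step 0: DD
  Step 1: DBDB
  Step 2: DBBDBB
Matches the given result.

Answer: DB


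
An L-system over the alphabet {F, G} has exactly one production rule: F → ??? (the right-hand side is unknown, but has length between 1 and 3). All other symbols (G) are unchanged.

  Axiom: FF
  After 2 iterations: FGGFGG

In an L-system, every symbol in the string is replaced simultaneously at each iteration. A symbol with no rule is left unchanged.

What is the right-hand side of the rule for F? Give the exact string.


Trying F → FG:
  Step 0: FF
  Step 1: FGFG
  Step 2: FGGFGG
Matches the given result.

Answer: FG


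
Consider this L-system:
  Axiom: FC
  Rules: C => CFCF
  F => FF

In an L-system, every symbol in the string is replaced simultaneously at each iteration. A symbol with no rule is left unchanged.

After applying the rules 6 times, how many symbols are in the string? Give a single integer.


Step 0: length = 2
Step 1: length = 6
Step 2: length = 16
Step 3: length = 40
Step 4: length = 96
Step 5: length = 224
Step 6: length = 512

Answer: 512


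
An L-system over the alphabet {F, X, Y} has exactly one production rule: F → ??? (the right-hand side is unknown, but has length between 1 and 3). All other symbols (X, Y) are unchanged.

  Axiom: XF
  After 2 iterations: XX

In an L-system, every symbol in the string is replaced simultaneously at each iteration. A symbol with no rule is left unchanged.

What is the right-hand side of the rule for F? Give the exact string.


Answer: X

Derivation:
Trying F → X:
  Step 0: XF
  Step 1: XX
  Step 2: XX
Matches the given result.
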